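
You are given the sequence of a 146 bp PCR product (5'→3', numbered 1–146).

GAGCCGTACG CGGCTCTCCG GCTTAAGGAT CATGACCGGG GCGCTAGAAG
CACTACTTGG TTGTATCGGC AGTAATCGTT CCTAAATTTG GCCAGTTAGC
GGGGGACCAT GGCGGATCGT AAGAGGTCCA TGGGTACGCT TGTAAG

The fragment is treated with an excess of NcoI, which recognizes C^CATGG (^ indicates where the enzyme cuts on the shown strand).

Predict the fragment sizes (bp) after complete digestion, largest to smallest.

107, 21, 18 bp

NcoI sites (CCATGG) start at positions 107, 128.
NcoI cuts after the first base of each site, so after positions 107, 128.
Linear molecule, 2 cuts → 3 fragments:
  1–107 → 107 bp
  108–128 → 21 bp
  129–146 → 18 bp
Sorted largest to smallest: 107, 21, 18 bp.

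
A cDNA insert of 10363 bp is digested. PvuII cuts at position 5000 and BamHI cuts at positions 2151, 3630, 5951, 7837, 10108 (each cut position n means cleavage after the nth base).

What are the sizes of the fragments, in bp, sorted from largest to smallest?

Combined cut positions (sorted): 2151, 3630, 5000, 5951, 7837, 10108.
Linear molecule, 6 cuts → 7 fragments:
  2151 − 0 = 2151 bp
  3630 − 2151 = 1479 bp
  5000 − 3630 = 1370 bp
  5951 − 5000 = 951 bp
  7837 − 5951 = 1886 bp
  10108 − 7837 = 2271 bp
  10363 − 10108 = 255 bp
Sorted largest to smallest: 2271, 2151, 1886, 1479, 1370, 951, 255 bp.

2271, 2151, 1886, 1479, 1370, 951, 255 bp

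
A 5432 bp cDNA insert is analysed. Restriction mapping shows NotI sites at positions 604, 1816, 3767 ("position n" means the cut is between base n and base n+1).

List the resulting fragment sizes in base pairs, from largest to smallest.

Linear molecule, 3 cuts → 4 fragments:
  604 − 0 = 604 bp
  1816 − 604 = 1212 bp
  3767 − 1816 = 1951 bp
  5432 − 3767 = 1665 bp
Sorted largest to smallest: 1951, 1665, 1212, 604 bp.

1951, 1665, 1212, 604 bp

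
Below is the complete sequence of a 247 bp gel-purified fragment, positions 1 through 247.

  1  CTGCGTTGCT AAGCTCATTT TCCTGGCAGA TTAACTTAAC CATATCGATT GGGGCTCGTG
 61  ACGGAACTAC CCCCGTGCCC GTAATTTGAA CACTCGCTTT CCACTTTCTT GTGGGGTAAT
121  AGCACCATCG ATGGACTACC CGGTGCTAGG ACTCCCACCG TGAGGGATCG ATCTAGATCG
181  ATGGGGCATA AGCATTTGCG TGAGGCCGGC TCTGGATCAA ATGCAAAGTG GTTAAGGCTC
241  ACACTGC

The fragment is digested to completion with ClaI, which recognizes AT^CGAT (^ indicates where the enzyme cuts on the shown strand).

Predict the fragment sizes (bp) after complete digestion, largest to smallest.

ClaI sites (ATCGAT) start at positions 44, 127, 167, 177.
ClaI cuts after base 2 of each site, so after positions 45, 128, 168, 178.
Linear molecule, 4 cuts → 5 fragments:
  1–45 → 45 bp
  46–128 → 83 bp
  129–168 → 40 bp
  169–178 → 10 bp
  179–247 → 69 bp
Sorted largest to smallest: 83, 69, 45, 40, 10 bp.

83, 69, 45, 40, 10 bp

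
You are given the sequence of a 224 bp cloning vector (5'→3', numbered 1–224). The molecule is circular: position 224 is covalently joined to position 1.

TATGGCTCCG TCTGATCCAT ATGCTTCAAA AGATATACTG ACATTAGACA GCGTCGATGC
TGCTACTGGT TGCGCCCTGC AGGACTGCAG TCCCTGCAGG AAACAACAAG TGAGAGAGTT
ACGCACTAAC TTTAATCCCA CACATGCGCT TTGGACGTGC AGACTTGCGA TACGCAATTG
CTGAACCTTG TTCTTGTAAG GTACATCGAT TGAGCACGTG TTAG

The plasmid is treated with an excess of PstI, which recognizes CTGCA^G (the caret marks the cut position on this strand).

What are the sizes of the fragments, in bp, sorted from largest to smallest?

207, 9, 8 bp

PstI sites (CTGCAG) start at positions 77, 85, 94.
PstI cuts after base 5 of each site (before the last base), so after positions 81, 89, 98.
Circular molecule, 3 cuts → 3 fragments:
  82–89 → 8 bp
  90–98 → 9 bp
  99–224 then 1–81 → 126 + 81 = 207 bp
Sorted largest to smallest: 207, 9, 8 bp.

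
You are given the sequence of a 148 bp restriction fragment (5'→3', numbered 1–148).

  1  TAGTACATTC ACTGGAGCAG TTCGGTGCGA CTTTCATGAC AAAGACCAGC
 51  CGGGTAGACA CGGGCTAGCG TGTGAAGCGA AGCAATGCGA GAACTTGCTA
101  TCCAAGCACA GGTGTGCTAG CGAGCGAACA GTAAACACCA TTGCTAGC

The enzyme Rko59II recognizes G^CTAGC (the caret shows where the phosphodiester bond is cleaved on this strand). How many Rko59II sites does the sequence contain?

3

GCTAGC occurs starting at positions 64, 116, 143.
Rko59II cuts at 3 sites.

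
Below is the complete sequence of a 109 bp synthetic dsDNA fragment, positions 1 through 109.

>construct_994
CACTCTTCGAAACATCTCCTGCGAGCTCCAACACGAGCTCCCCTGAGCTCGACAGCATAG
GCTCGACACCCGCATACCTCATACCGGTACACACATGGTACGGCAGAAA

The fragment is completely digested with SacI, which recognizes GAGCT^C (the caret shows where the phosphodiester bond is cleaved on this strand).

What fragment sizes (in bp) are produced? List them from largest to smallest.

SacI sites (GAGCTC) start at positions 23, 35, 45.
SacI cuts after base 5 of each site (before the last base), so after positions 27, 39, 49.
Linear molecule, 3 cuts → 4 fragments:
  1–27 → 27 bp
  28–39 → 12 bp
  40–49 → 10 bp
  50–109 → 60 bp
Sorted largest to smallest: 60, 27, 12, 10 bp.

60, 27, 12, 10 bp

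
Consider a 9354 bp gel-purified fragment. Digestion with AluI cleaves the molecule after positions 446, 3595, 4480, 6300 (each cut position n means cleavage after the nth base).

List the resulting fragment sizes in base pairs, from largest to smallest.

3149, 3054, 1820, 885, 446 bp

Linear molecule, 4 cuts → 5 fragments:
  446 − 0 = 446 bp
  3595 − 446 = 3149 bp
  4480 − 3595 = 885 bp
  6300 − 4480 = 1820 bp
  9354 − 6300 = 3054 bp
Sorted largest to smallest: 3149, 3054, 1820, 885, 446 bp.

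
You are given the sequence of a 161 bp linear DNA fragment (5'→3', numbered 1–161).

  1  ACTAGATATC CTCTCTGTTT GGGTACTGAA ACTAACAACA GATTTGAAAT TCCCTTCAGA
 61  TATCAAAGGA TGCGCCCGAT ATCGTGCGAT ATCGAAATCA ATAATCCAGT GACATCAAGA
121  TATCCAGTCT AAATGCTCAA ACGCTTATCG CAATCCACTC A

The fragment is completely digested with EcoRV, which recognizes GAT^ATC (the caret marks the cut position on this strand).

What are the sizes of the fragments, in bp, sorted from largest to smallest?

54, 40, 31, 19, 10, 7 bp

EcoRV sites (GATATC) start at positions 5, 59, 78, 88, 119.
EcoRV cuts after base 3 of each site, so after positions 7, 61, 80, 90, 121.
Linear molecule, 5 cuts → 6 fragments:
  1–7 → 7 bp
  8–61 → 54 bp
  62–80 → 19 bp
  81–90 → 10 bp
  91–121 → 31 bp
  122–161 → 40 bp
Sorted largest to smallest: 54, 40, 31, 19, 10, 7 bp.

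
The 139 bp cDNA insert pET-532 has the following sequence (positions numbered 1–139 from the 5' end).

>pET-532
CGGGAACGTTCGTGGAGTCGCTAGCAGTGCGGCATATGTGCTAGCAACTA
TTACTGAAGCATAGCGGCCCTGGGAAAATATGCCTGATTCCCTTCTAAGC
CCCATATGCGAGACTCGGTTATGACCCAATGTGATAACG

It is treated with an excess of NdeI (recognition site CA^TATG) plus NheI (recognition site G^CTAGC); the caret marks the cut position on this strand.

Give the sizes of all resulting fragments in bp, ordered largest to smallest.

64, 35, 20, 14, 6 bp

NdeI sites (CATATG) start at positions 33, 103.
NdeI cuts after base 2 of each site, so after positions 34, 104.
NheI sites (GCTAGC) start at positions 20, 40.
NheI cuts after the first base of each site, so after positions 20, 40.
Combined cut positions: 20, 34, 40, 104.
Linear molecule, 4 cuts → 5 fragments:
  1–20 → 20 bp
  21–34 → 14 bp
  35–40 → 6 bp
  41–104 → 64 bp
  105–139 → 35 bp
Sorted largest to smallest: 64, 35, 20, 14, 6 bp.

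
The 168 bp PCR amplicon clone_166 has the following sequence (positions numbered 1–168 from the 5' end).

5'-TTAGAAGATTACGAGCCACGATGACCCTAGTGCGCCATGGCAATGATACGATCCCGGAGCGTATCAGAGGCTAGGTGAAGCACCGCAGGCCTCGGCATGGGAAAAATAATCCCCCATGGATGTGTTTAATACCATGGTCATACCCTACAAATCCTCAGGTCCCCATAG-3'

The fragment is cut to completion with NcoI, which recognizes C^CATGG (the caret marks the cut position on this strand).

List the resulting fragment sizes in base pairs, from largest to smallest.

79, 36, 35, 18 bp

NcoI sites (CCATGG) start at positions 35, 114, 132.
NcoI cuts after the first base of each site, so after positions 35, 114, 132.
Linear molecule, 3 cuts → 4 fragments:
  1–35 → 35 bp
  36–114 → 79 bp
  115–132 → 18 bp
  133–168 → 36 bp
Sorted largest to smallest: 79, 36, 35, 18 bp.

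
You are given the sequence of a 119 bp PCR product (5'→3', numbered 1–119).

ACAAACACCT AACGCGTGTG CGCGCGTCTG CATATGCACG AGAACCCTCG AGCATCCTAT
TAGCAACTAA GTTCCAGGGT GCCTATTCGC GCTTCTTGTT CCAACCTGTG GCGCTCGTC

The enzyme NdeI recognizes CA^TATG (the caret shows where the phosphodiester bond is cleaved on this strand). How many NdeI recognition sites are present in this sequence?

CATATG occurs starting at position 31.
NdeI cuts at 1 site.

1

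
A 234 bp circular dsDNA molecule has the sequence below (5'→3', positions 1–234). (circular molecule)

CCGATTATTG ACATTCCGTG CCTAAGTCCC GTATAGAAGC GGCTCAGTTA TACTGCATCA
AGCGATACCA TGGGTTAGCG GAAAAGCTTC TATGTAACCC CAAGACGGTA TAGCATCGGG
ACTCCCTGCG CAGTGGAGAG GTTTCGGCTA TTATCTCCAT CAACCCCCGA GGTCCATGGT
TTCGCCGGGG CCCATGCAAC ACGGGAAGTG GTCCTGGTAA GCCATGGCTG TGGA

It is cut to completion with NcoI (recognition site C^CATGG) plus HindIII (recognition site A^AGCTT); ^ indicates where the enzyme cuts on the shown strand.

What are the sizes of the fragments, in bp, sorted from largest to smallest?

NcoI sites (CCATGG) start at positions 68, 174, 222.
NcoI cuts after the first base of each site, so after positions 68, 174, 222.
The HindIII site (AAGCTT) starts at position 84.
HindIII cuts after the first base of each site, so after position 84.
Combined cut positions: 68, 84, 174, 222.
Circular molecule, 4 cuts → 4 fragments:
  69–84 → 16 bp
  85–174 → 90 bp
  175–222 → 48 bp
  223–234 then 1–68 → 12 + 68 = 80 bp
Sorted largest to smallest: 90, 80, 48, 16 bp.

90, 80, 48, 16 bp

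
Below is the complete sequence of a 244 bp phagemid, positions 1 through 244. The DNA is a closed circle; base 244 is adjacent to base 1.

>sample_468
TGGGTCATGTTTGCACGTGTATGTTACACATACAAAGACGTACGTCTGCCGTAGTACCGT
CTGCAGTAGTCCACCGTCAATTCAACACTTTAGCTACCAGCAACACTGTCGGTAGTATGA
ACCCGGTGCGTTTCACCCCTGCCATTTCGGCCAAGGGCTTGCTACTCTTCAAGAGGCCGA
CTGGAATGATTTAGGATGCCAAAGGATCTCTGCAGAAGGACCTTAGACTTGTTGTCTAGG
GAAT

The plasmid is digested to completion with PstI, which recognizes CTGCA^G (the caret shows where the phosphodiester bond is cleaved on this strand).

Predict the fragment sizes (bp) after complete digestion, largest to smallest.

149, 95 bp

PstI sites (CTGCAG) start at positions 61, 210.
PstI cuts after base 5 of each site (before the last base), so after positions 65, 214.
Circular molecule, 2 cuts → 2 fragments:
  66–214 → 149 bp
  215–244 then 1–65 → 30 + 65 = 95 bp
Sorted largest to smallest: 149, 95 bp.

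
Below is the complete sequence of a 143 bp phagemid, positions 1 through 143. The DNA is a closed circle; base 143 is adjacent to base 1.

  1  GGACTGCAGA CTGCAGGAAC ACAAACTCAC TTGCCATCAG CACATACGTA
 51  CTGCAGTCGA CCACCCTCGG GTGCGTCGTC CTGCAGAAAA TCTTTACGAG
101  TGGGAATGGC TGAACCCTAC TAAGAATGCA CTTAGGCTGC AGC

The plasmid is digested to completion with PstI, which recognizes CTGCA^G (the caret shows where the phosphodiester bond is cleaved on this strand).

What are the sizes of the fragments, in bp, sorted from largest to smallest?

56, 40, 30, 10, 7 bp

PstI sites (CTGCAG) start at positions 4, 11, 51, 81, 137.
PstI cuts after base 5 of each site (before the last base), so after positions 8, 15, 55, 85, 141.
Circular molecule, 5 cuts → 5 fragments:
  9–15 → 7 bp
  16–55 → 40 bp
  56–85 → 30 bp
  86–141 → 56 bp
  142–143 then 1–8 → 2 + 8 = 10 bp
Sorted largest to smallest: 56, 40, 30, 10, 7 bp.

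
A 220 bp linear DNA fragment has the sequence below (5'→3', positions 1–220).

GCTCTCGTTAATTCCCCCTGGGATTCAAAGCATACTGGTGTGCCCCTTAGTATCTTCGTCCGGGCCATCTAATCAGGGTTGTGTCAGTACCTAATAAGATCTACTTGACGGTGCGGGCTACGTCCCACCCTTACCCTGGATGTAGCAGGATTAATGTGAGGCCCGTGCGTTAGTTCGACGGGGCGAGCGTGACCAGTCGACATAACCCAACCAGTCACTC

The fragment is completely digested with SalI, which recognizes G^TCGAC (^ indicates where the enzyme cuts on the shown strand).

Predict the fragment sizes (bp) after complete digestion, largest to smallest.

196, 24 bp

The SalI site (GTCGAC) starts at position 196.
SalI cuts after the first base of each site, so after position 196.
Linear molecule, 1 cut → 2 fragments:
  1–196 → 196 bp
  197–220 → 24 bp
Sorted largest to smallest: 196, 24 bp.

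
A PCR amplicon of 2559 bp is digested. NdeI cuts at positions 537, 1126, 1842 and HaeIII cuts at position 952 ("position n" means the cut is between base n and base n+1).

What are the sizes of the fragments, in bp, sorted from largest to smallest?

717, 716, 537, 415, 174 bp

Combined cut positions (sorted): 537, 952, 1126, 1842.
Linear molecule, 4 cuts → 5 fragments:
  537 − 0 = 537 bp
  952 − 537 = 415 bp
  1126 − 952 = 174 bp
  1842 − 1126 = 716 bp
  2559 − 1842 = 717 bp
Sorted largest to smallest: 717, 716, 537, 415, 174 bp.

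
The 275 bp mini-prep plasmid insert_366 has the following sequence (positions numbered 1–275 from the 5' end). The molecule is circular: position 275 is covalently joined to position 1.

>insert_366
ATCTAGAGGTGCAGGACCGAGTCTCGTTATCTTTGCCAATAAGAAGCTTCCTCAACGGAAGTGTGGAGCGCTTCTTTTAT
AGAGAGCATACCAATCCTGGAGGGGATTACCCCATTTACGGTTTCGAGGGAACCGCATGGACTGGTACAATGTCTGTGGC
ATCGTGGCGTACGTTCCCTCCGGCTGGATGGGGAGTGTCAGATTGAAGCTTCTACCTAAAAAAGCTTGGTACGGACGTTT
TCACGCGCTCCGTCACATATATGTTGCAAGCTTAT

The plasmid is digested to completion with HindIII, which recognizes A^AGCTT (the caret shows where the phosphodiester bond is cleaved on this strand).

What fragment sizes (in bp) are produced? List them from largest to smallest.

162, 51, 46, 16 bp

HindIII sites (AAGCTT) start at positions 44, 206, 222, 268.
HindIII cuts after the first base of each site, so after positions 44, 206, 222, 268.
Circular molecule, 4 cuts → 4 fragments:
  45–206 → 162 bp
  207–222 → 16 bp
  223–268 → 46 bp
  269–275 then 1–44 → 7 + 44 = 51 bp
Sorted largest to smallest: 162, 51, 46, 16 bp.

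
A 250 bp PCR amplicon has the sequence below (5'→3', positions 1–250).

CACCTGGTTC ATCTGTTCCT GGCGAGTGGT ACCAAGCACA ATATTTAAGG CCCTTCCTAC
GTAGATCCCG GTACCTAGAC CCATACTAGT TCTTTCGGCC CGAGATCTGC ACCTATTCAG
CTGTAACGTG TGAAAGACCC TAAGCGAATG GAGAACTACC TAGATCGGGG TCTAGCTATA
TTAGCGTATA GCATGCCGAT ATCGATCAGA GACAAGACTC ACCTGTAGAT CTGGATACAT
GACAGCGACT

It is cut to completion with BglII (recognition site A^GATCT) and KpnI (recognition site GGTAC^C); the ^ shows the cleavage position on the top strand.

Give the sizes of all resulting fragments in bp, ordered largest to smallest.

124, 42, 32, 29, 23 bp

BglII sites (AGATCT) start at positions 103, 227.
BglII cuts after the first base of each site, so after positions 103, 227.
KpnI sites (GGTACC) start at positions 28, 70.
KpnI cuts after base 5 of each site (before the last base), so after positions 32, 74.
Combined cut positions: 32, 74, 103, 227.
Linear molecule, 4 cuts → 5 fragments:
  1–32 → 32 bp
  33–74 → 42 bp
  75–103 → 29 bp
  104–227 → 124 bp
  228–250 → 23 bp
Sorted largest to smallest: 124, 42, 32, 29, 23 bp.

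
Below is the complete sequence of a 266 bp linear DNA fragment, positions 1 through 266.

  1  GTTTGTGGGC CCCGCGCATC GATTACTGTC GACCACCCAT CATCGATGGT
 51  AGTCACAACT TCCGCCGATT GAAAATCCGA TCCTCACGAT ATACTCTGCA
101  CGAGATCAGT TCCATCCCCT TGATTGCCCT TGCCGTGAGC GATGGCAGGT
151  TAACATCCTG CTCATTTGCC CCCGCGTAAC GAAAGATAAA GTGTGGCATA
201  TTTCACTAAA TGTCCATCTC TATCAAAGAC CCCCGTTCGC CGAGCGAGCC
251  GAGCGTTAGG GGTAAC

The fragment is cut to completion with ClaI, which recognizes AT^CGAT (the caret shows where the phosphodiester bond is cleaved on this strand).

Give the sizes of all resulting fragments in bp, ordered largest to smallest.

ClaI sites (ATCGAT) start at positions 18, 42.
ClaI cuts after base 2 of each site, so after positions 19, 43.
Linear molecule, 2 cuts → 3 fragments:
  1–19 → 19 bp
  20–43 → 24 bp
  44–266 → 223 bp
Sorted largest to smallest: 223, 24, 19 bp.

223, 24, 19 bp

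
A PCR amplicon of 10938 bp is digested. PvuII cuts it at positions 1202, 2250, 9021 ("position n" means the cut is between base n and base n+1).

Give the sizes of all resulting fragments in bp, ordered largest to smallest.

Linear molecule, 3 cuts → 4 fragments:
  1202 − 0 = 1202 bp
  2250 − 1202 = 1048 bp
  9021 − 2250 = 6771 bp
  10938 − 9021 = 1917 bp
Sorted largest to smallest: 6771, 1917, 1202, 1048 bp.

6771, 1917, 1202, 1048 bp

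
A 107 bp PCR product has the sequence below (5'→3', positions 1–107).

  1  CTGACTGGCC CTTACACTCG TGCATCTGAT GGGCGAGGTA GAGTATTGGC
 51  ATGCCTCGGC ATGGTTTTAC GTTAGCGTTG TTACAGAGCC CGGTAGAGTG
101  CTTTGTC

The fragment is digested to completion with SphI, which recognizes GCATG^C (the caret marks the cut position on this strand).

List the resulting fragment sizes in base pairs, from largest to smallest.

The SphI site (GCATGC) starts at position 49.
SphI cuts after base 5 of each site (before the last base), so after position 53.
Linear molecule, 1 cut → 2 fragments:
  1–53 → 53 bp
  54–107 → 54 bp
Sorted largest to smallest: 54, 53 bp.

54, 53 bp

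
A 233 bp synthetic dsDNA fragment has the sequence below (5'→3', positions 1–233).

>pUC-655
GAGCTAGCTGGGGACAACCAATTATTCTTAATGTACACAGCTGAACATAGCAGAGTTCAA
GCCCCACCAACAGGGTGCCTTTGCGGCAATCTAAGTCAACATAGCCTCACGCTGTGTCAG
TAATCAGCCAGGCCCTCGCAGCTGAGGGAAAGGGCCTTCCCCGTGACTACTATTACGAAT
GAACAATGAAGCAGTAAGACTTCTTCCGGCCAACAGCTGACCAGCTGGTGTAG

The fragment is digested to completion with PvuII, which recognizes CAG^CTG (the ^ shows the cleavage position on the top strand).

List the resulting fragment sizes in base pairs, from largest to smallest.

PvuII sites (CAGCTG) start at positions 38, 139, 214, 222.
PvuII cuts after base 3 of each site, so after positions 40, 141, 216, 224.
Linear molecule, 4 cuts → 5 fragments:
  1–40 → 40 bp
  41–141 → 101 bp
  142–216 → 75 bp
  217–224 → 8 bp
  225–233 → 9 bp
Sorted largest to smallest: 101, 75, 40, 9, 8 bp.

101, 75, 40, 9, 8 bp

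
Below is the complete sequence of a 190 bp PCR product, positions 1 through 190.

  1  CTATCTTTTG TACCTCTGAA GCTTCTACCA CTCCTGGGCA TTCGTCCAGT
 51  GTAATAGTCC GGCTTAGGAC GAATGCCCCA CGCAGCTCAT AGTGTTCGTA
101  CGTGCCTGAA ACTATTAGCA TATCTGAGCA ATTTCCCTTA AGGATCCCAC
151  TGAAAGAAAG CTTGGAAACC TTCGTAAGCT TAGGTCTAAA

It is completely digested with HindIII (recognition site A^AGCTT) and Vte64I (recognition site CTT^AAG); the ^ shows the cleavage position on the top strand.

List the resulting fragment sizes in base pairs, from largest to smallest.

120, 19, 19, 18, 14 bp

HindIII sites (AAGCTT) start at positions 19, 158, 176.
HindIII cuts after the first base of each site, so after positions 19, 158, 176.
The Vte64I site (CTTAAG) starts at position 137.
Vte64I cuts after base 3 of each site, so after position 139.
Combined cut positions: 19, 139, 158, 176.
Linear molecule, 4 cuts → 5 fragments:
  1–19 → 19 bp
  20–139 → 120 bp
  140–158 → 19 bp
  159–176 → 18 bp
  177–190 → 14 bp
Sorted largest to smallest: 120, 19, 19, 18, 14 bp.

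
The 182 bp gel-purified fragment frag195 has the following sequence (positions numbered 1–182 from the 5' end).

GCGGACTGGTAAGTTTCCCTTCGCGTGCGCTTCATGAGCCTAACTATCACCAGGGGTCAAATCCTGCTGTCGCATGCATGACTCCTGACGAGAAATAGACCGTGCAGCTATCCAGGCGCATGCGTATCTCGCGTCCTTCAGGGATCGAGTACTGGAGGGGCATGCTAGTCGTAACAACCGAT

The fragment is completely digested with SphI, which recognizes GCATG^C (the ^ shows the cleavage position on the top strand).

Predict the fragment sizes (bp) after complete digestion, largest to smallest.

SphI sites (GCATGC) start at positions 72, 118, 160.
SphI cuts after base 5 of each site (before the last base), so after positions 76, 122, 164.
Linear molecule, 3 cuts → 4 fragments:
  1–76 → 76 bp
  77–122 → 46 bp
  123–164 → 42 bp
  165–182 → 18 bp
Sorted largest to smallest: 76, 46, 42, 18 bp.

76, 46, 42, 18 bp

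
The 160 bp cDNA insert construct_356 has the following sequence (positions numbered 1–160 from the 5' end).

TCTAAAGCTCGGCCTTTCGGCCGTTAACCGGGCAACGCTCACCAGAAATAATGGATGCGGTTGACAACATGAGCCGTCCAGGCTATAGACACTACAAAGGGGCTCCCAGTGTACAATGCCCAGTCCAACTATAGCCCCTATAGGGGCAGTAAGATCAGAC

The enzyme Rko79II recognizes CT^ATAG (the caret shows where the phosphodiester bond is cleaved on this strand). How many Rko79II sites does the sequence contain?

3

CTATAG occurs starting at positions 83, 129, 138.
Rko79II cuts at 3 sites.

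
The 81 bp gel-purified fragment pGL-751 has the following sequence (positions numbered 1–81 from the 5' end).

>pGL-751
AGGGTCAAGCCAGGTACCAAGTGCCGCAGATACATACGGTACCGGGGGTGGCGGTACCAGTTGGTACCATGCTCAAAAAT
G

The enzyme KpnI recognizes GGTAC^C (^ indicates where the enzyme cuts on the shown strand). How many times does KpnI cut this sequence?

4

GGTACC occurs starting at positions 13, 38, 53, 63.
KpnI cuts at 4 sites.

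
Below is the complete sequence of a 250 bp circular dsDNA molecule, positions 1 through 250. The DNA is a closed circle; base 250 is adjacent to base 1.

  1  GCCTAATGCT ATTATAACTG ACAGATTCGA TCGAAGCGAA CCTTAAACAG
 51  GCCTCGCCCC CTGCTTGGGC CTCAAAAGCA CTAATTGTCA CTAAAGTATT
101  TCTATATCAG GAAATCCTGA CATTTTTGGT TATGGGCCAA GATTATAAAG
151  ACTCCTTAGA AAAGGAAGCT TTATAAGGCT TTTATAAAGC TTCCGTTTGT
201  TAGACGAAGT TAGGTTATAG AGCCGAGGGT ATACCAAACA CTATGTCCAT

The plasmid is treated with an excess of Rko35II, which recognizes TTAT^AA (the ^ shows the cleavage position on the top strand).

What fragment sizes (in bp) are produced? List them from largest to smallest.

Rko35II sites (TTATAA) start at positions 12, 143, 171, 182.
Rko35II cuts after base 4 of each site, so after positions 15, 146, 174, 185.
Circular molecule, 4 cuts → 4 fragments:
  16–146 → 131 bp
  147–174 → 28 bp
  175–185 → 11 bp
  186–250 then 1–15 → 65 + 15 = 80 bp
Sorted largest to smallest: 131, 80, 28, 11 bp.

131, 80, 28, 11 bp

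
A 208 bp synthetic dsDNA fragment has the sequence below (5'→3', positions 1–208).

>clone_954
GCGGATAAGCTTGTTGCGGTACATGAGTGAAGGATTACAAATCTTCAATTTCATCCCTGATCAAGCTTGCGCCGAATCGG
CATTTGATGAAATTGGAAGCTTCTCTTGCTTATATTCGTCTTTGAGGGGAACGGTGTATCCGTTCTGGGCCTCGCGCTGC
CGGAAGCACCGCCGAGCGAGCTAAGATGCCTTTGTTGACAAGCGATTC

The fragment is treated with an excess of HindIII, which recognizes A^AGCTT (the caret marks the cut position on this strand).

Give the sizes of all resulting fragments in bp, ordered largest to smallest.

111, 56, 34, 7 bp

HindIII sites (AAGCTT) start at positions 7, 63, 97.
HindIII cuts after the first base of each site, so after positions 7, 63, 97.
Linear molecule, 3 cuts → 4 fragments:
  1–7 → 7 bp
  8–63 → 56 bp
  64–97 → 34 bp
  98–208 → 111 bp
Sorted largest to smallest: 111, 56, 34, 7 bp.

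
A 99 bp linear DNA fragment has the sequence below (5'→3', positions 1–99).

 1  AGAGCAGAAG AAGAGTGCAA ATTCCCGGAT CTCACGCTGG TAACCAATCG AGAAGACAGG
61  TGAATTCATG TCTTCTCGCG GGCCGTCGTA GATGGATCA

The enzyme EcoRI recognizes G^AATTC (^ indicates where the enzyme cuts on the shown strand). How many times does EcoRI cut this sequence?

1

GAATTC occurs starting at position 62.
EcoRI cuts at 1 site.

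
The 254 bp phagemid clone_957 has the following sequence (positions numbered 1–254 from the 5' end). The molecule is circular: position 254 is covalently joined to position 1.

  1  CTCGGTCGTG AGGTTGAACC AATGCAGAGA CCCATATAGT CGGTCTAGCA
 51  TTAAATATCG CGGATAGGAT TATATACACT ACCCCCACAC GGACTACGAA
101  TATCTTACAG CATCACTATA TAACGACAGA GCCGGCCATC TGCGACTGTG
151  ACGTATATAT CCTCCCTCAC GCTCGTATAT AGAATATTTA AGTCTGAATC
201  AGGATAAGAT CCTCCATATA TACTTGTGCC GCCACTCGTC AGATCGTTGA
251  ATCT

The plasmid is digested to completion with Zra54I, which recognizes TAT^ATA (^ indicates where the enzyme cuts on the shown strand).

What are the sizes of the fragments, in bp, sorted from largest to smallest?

108, 46, 41, 37, 22 bp

Zra54I sites (TATATA) start at positions 71, 117, 154, 176, 217.
Zra54I cuts after base 3 of each site, so after positions 73, 119, 156, 178, 219.
Circular molecule, 5 cuts → 5 fragments:
  74–119 → 46 bp
  120–156 → 37 bp
  157–178 → 22 bp
  179–219 → 41 bp
  220–254 then 1–73 → 35 + 73 = 108 bp
Sorted largest to smallest: 108, 46, 41, 37, 22 bp.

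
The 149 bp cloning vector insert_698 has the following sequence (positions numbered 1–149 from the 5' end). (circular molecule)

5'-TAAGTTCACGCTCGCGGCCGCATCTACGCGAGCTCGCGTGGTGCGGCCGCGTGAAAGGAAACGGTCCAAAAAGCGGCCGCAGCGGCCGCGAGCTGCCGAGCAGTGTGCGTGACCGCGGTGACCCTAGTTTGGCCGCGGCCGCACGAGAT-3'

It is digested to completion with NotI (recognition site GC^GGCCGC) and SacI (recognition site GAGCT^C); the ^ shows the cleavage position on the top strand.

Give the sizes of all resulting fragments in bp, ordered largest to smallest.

53, 30, 28, 19, 10, 9 bp

NotI sites (GCGGCCGC) start at positions 14, 43, 73, 82, 135.
NotI cuts after base 2 of each site, so after positions 15, 44, 74, 83, 136.
The SacI site (GAGCTC) starts at position 30.
SacI cuts after base 5 of each site (before the last base), so after position 34.
Combined cut positions: 15, 34, 44, 74, 83, 136.
Circular molecule, 6 cuts → 6 fragments:
  16–34 → 19 bp
  35–44 → 10 bp
  45–74 → 30 bp
  75–83 → 9 bp
  84–136 → 53 bp
  137–149 then 1–15 → 13 + 15 = 28 bp
Sorted largest to smallest: 53, 30, 28, 19, 10, 9 bp.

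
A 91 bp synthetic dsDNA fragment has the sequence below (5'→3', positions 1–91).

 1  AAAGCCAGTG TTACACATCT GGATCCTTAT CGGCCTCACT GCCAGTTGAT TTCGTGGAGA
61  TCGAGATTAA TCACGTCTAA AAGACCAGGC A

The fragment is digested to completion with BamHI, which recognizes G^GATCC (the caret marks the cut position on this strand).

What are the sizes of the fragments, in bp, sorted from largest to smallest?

The BamHI site (GGATCC) starts at position 21.
BamHI cuts after the first base of each site, so after position 21.
Linear molecule, 1 cut → 2 fragments:
  1–21 → 21 bp
  22–91 → 70 bp
Sorted largest to smallest: 70, 21 bp.

70, 21 bp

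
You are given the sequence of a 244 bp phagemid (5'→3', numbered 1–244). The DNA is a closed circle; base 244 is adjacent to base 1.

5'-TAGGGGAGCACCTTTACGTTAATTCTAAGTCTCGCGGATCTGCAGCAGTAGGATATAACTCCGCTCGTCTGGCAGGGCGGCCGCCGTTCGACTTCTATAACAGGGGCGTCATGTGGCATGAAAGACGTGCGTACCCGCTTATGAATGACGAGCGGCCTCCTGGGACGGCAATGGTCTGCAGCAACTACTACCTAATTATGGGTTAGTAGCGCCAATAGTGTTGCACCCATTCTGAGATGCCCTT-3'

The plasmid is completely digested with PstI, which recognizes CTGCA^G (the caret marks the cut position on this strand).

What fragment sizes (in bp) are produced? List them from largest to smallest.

PstI sites (CTGCAG) start at positions 40, 176.
PstI cuts after base 5 of each site (before the last base), so after positions 44, 180.
Circular molecule, 2 cuts → 2 fragments:
  45–180 → 136 bp
  181–244 then 1–44 → 64 + 44 = 108 bp
Sorted largest to smallest: 136, 108 bp.

136, 108 bp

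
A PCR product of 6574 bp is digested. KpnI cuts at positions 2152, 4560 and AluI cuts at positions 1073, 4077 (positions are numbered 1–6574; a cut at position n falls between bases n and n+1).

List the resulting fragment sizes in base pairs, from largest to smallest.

Combined cut positions (sorted): 1073, 2152, 4077, 4560.
Linear molecule, 4 cuts → 5 fragments:
  1073 − 0 = 1073 bp
  2152 − 1073 = 1079 bp
  4077 − 2152 = 1925 bp
  4560 − 4077 = 483 bp
  6574 − 4560 = 2014 bp
Sorted largest to smallest: 2014, 1925, 1079, 1073, 483 bp.

2014, 1925, 1079, 1073, 483 bp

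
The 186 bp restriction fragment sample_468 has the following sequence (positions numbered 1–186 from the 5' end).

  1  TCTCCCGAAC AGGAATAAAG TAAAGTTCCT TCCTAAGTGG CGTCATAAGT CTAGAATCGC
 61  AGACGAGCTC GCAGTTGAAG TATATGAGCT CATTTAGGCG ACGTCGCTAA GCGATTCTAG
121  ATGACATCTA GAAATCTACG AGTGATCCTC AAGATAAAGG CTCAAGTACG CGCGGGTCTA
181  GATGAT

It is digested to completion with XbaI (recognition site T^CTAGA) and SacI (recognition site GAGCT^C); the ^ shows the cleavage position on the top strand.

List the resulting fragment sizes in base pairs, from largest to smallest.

50, 50, 26, 21, 19, 11, 9 bp

XbaI sites (TCTAGA) start at positions 50, 116, 127, 177.
XbaI cuts after the first base of each site, so after positions 50, 116, 127, 177.
SacI sites (GAGCTC) start at positions 65, 86.
SacI cuts after base 5 of each site (before the last base), so after positions 69, 90.
Combined cut positions: 50, 69, 90, 116, 127, 177.
Linear molecule, 6 cuts → 7 fragments:
  1–50 → 50 bp
  51–69 → 19 bp
  70–90 → 21 bp
  91–116 → 26 bp
  117–127 → 11 bp
  128–177 → 50 bp
  178–186 → 9 bp
Sorted largest to smallest: 50, 50, 26, 21, 19, 11, 9 bp.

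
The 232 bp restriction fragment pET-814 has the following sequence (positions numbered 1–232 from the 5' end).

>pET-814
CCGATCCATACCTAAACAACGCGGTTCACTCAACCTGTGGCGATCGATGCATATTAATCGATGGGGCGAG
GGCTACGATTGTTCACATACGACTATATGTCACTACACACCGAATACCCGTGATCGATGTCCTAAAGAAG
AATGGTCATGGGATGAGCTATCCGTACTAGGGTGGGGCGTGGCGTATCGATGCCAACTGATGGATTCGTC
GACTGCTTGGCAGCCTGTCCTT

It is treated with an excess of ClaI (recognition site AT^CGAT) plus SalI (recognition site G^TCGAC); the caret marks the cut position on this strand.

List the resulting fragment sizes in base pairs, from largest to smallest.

ClaI sites (ATCGAT) start at positions 43, 57, 123, 186.
ClaI cuts after base 2 of each site, so after positions 44, 58, 124, 187.
The SalI site (GTCGAC) starts at position 208.
SalI cuts after the first base of each site, so after position 208.
Combined cut positions: 44, 58, 124, 187, 208.
Linear molecule, 5 cuts → 6 fragments:
  1–44 → 44 bp
  45–58 → 14 bp
  59–124 → 66 bp
  125–187 → 63 bp
  188–208 → 21 bp
  209–232 → 24 bp
Sorted largest to smallest: 66, 63, 44, 24, 21, 14 bp.

66, 63, 44, 24, 21, 14 bp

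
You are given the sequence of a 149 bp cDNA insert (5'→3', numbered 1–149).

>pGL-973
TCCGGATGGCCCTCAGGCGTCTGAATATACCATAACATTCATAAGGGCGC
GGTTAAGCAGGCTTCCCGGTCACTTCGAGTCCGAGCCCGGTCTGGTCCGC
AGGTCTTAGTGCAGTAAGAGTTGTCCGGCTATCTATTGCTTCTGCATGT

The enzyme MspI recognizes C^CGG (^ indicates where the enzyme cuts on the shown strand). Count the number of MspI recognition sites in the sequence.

CCGG occurs starting at positions 2, 66, 87, 125.
MspI cuts at 4 sites.

4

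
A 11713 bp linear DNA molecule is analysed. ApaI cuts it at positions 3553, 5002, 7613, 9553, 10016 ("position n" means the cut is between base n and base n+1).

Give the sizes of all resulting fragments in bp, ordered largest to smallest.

3553, 2611, 1940, 1697, 1449, 463 bp

Linear molecule, 5 cuts → 6 fragments:
  3553 − 0 = 3553 bp
  5002 − 3553 = 1449 bp
  7613 − 5002 = 2611 bp
  9553 − 7613 = 1940 bp
  10016 − 9553 = 463 bp
  11713 − 10016 = 1697 bp
Sorted largest to smallest: 3553, 2611, 1940, 1697, 1449, 463 bp.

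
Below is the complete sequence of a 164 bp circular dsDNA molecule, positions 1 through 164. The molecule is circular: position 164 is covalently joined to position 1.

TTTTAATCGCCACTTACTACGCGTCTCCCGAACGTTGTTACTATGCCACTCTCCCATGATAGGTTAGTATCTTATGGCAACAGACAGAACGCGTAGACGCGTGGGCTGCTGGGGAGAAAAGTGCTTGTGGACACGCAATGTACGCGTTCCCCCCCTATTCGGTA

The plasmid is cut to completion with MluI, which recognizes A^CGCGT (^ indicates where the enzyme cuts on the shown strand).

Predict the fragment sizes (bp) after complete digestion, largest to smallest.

70, 45, 41, 8 bp

MluI sites (ACGCGT) start at positions 19, 89, 97, 142.
MluI cuts after the first base of each site, so after positions 19, 89, 97, 142.
Circular molecule, 4 cuts → 4 fragments:
  20–89 → 70 bp
  90–97 → 8 bp
  98–142 → 45 bp
  143–164 then 1–19 → 22 + 19 = 41 bp
Sorted largest to smallest: 70, 45, 41, 8 bp.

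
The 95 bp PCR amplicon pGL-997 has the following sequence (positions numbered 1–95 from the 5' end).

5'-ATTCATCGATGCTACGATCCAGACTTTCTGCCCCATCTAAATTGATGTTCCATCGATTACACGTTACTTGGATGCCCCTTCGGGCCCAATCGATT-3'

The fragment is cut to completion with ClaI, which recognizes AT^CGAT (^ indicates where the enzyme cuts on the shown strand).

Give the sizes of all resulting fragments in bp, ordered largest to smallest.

47, 37, 6, 5 bp

ClaI sites (ATCGAT) start at positions 5, 52, 89.
ClaI cuts after base 2 of each site, so after positions 6, 53, 90.
Linear molecule, 3 cuts → 4 fragments:
  1–6 → 6 bp
  7–53 → 47 bp
  54–90 → 37 bp
  91–95 → 5 bp
Sorted largest to smallest: 47, 37, 6, 5 bp.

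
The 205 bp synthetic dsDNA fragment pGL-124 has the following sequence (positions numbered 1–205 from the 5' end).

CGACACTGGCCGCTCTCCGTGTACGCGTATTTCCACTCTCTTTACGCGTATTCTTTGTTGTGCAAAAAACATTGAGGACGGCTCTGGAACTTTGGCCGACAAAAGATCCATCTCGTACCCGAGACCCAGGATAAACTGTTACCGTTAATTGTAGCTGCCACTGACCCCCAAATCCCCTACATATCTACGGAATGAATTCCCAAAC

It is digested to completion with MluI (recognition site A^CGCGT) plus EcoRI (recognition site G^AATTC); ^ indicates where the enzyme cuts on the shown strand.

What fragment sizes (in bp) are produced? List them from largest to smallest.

MluI sites (ACGCGT) start at positions 23, 44.
MluI cuts after the first base of each site, so after positions 23, 44.
The EcoRI site (GAATTC) starts at position 194.
EcoRI cuts after the first base of each site, so after position 194.
Combined cut positions: 23, 44, 194.
Linear molecule, 3 cuts → 4 fragments:
  1–23 → 23 bp
  24–44 → 21 bp
  45–194 → 150 bp
  195–205 → 11 bp
Sorted largest to smallest: 150, 23, 21, 11 bp.

150, 23, 21, 11 bp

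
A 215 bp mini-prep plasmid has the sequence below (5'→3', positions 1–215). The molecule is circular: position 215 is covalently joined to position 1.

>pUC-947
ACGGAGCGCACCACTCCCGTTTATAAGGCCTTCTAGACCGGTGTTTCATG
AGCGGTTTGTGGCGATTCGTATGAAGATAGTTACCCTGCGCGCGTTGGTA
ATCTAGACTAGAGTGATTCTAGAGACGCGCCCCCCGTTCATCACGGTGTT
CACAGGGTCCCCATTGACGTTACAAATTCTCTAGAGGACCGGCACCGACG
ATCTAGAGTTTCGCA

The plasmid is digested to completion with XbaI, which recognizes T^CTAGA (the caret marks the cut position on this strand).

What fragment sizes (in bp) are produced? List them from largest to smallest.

70, 62, 45, 22, 16 bp

XbaI sites (TCTAGA) start at positions 32, 102, 118, 180, 202.
XbaI cuts after the first base of each site, so after positions 32, 102, 118, 180, 202.
Circular molecule, 5 cuts → 5 fragments:
  33–102 → 70 bp
  103–118 → 16 bp
  119–180 → 62 bp
  181–202 → 22 bp
  203–215 then 1–32 → 13 + 32 = 45 bp
Sorted largest to smallest: 70, 62, 45, 22, 16 bp.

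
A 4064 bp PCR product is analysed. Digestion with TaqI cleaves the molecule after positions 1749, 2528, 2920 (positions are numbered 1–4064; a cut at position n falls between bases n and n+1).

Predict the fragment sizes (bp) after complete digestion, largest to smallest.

Linear molecule, 3 cuts → 4 fragments:
  1749 − 0 = 1749 bp
  2528 − 1749 = 779 bp
  2920 − 2528 = 392 bp
  4064 − 2920 = 1144 bp
Sorted largest to smallest: 1749, 1144, 779, 392 bp.

1749, 1144, 779, 392 bp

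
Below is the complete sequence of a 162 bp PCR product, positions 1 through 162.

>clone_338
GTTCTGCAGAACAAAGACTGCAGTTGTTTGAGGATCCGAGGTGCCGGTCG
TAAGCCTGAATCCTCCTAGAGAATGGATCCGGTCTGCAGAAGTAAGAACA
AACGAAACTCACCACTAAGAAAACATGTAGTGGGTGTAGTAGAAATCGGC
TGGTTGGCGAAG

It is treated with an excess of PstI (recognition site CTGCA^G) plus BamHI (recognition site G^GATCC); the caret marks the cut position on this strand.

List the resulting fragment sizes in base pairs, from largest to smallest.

PstI sites (CTGCAG) start at positions 4, 18, 84.
PstI cuts after base 5 of each site (before the last base), so after positions 8, 22, 88.
BamHI sites (GGATCC) start at positions 32, 75.
BamHI cuts after the first base of each site, so after positions 32, 75.
Combined cut positions: 8, 22, 32, 75, 88.
Linear molecule, 5 cuts → 6 fragments:
  1–8 → 8 bp
  9–22 → 14 bp
  23–32 → 10 bp
  33–75 → 43 bp
  76–88 → 13 bp
  89–162 → 74 bp
Sorted largest to smallest: 74, 43, 14, 13, 10, 8 bp.

74, 43, 14, 13, 10, 8 bp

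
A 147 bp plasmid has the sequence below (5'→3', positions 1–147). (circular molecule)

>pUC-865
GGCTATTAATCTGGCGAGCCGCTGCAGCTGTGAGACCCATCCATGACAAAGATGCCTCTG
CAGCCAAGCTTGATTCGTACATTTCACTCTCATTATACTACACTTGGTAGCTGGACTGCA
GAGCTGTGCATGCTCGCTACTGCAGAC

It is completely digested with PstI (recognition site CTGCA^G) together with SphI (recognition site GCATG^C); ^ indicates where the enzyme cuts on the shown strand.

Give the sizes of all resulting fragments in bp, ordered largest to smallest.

PstI sites (CTGCAG) start at positions 22, 58, 116, 140.
PstI cuts after base 5 of each site (before the last base), so after positions 26, 62, 120, 144.
The SphI site (GCATGC) starts at position 128.
SphI cuts after base 5 of each site (before the last base), so after position 132.
Combined cut positions: 26, 62, 120, 132, 144.
Circular molecule, 5 cuts → 5 fragments:
  27–62 → 36 bp
  63–120 → 58 bp
  121–132 → 12 bp
  133–144 → 12 bp
  145–147 then 1–26 → 3 + 26 = 29 bp
Sorted largest to smallest: 58, 36, 29, 12, 12 bp.

58, 36, 29, 12, 12 bp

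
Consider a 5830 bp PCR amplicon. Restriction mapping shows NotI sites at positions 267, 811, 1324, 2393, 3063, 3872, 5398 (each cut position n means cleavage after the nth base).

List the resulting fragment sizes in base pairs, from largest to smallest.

Linear molecule, 7 cuts → 8 fragments:
  267 − 0 = 267 bp
  811 − 267 = 544 bp
  1324 − 811 = 513 bp
  2393 − 1324 = 1069 bp
  3063 − 2393 = 670 bp
  3872 − 3063 = 809 bp
  5398 − 3872 = 1526 bp
  5830 − 5398 = 432 bp
Sorted largest to smallest: 1526, 1069, 809, 670, 544, 513, 432, 267 bp.

1526, 1069, 809, 670, 544, 513, 432, 267 bp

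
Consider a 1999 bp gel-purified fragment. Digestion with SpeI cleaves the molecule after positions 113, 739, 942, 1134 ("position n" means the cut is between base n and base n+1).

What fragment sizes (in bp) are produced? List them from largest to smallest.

Linear molecule, 4 cuts → 5 fragments:
  113 − 0 = 113 bp
  739 − 113 = 626 bp
  942 − 739 = 203 bp
  1134 − 942 = 192 bp
  1999 − 1134 = 865 bp
Sorted largest to smallest: 865, 626, 203, 192, 113 bp.

865, 626, 203, 192, 113 bp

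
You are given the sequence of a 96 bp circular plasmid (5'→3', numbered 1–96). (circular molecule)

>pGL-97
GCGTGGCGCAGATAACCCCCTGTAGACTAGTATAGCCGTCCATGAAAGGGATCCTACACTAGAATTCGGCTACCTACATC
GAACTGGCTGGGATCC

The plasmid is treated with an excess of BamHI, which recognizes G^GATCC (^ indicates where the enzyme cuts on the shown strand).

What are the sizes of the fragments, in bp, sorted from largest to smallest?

54, 42 bp

BamHI sites (GGATCC) start at positions 49, 91.
BamHI cuts after the first base of each site, so after positions 49, 91.
Circular molecule, 2 cuts → 2 fragments:
  50–91 → 42 bp
  92–96 then 1–49 → 5 + 49 = 54 bp
Sorted largest to smallest: 54, 42 bp.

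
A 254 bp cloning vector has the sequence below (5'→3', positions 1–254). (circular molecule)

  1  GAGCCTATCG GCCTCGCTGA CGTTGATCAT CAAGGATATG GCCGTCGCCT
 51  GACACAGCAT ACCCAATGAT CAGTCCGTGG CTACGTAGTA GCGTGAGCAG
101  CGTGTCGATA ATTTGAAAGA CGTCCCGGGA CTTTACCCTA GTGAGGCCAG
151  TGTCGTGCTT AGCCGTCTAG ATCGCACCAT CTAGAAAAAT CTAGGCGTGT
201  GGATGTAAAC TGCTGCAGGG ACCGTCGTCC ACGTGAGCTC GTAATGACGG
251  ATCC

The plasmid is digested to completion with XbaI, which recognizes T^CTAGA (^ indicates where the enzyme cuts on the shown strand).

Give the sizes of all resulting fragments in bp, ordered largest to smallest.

XbaI sites (TCTAGA) start at positions 166, 180.
XbaI cuts after the first base of each site, so after positions 166, 180.
Circular molecule, 2 cuts → 2 fragments:
  167–180 → 14 bp
  181–254 then 1–166 → 74 + 166 = 240 bp
Sorted largest to smallest: 240, 14 bp.

240, 14 bp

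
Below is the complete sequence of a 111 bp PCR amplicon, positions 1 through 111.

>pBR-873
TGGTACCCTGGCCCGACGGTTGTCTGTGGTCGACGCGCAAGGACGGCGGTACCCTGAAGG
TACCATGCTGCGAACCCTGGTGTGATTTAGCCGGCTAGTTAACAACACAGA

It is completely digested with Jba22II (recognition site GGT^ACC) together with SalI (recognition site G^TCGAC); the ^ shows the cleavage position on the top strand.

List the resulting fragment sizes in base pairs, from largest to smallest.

Jba22II sites (GGTACC) start at positions 2, 48, 59.
Jba22II cuts after base 3 of each site, so after positions 4, 50, 61.
The SalI site (GTCGAC) starts at position 29.
SalI cuts after the first base of each site, so after position 29.
Combined cut positions: 4, 29, 50, 61.
Linear molecule, 4 cuts → 5 fragments:
  1–4 → 4 bp
  5–29 → 25 bp
  30–50 → 21 bp
  51–61 → 11 bp
  62–111 → 50 bp
Sorted largest to smallest: 50, 25, 21, 11, 4 bp.

50, 25, 21, 11, 4 bp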